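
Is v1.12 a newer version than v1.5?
Yes. Version numbers are compared segment by segment as integers, not as decimals: minor version 12 > 5, so v1.12 > v1.5 (even though the decimal 1.12 < 1.5).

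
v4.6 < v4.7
True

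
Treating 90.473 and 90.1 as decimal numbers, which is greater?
90.473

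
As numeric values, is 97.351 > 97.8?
False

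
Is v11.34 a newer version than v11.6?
Yes. Version numbers are compared segment by segment as integers, not as decimals: minor version 34 > 6, so v11.34 > v11.6 (even though the decimal 11.34 < 11.6).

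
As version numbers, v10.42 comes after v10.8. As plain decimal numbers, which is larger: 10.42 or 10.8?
10.8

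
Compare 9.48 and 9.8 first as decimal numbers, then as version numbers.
As decimals: 9.48 < 9.8. As versions: v9.48 > v9.8 (minor version 48 > 8).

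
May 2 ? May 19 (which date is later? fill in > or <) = <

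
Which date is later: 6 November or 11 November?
11 November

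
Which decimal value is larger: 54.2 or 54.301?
54.301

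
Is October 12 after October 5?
Yes. Day 12 comes after day 5 in October — this is a date comparison, not a decimal one (the decimal 10.12 would be smaller than 10.5).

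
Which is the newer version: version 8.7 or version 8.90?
version 8.90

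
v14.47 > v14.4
True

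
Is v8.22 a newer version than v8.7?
Yes. Version numbers are compared segment by segment as integers, not as decimals: minor version 22 > 7, so v8.22 > v8.7 (even though the decimal 8.22 < 8.7).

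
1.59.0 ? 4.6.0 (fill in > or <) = <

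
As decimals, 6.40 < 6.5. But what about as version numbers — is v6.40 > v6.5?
True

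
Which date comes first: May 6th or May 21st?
May 6th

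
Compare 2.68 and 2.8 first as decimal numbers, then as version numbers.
As decimals: 2.68 < 2.8. As versions: v2.68 > v2.8 (minor version 68 > 8).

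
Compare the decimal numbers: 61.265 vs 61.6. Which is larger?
61.6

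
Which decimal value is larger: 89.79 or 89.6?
89.79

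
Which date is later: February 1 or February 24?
February 24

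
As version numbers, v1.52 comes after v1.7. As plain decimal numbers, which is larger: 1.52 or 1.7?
1.7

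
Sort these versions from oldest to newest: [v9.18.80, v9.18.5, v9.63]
[v9.18.5, v9.18.80, v9.63]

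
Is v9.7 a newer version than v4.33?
Yes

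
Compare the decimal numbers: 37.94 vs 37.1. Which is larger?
37.94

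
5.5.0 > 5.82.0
False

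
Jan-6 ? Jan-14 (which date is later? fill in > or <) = <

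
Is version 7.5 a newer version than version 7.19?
No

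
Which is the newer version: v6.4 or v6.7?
v6.7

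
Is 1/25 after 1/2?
Yes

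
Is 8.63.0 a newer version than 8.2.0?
Yes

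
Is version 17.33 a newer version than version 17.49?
No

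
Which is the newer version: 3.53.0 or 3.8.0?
3.53.0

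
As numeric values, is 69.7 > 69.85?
False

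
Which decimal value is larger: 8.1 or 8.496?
8.496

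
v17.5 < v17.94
True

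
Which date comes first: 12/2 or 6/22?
6/22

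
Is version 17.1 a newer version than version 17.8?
No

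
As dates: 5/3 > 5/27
False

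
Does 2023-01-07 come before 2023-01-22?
Yes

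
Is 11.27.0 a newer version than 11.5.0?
Yes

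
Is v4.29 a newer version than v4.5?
Yes. Version numbers are compared segment by segment as integers, not as decimals: minor version 29 > 5, so v4.29 > v4.5 (even though the decimal 4.29 < 4.5).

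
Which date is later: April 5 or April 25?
April 25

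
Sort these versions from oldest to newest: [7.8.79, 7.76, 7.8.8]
[7.8.8, 7.8.79, 7.76]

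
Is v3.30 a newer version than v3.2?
Yes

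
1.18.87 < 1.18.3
False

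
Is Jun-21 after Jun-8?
Yes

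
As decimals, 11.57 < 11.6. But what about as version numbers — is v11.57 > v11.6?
True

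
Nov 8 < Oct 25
False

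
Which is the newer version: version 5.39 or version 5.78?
version 5.78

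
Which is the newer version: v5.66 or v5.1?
v5.66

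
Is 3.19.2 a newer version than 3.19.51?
No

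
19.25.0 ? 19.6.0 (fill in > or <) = >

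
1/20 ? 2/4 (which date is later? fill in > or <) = <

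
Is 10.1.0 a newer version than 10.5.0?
No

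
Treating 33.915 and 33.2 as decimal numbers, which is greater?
33.915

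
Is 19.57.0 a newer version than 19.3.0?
Yes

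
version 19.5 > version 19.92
False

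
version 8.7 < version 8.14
True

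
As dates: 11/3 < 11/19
True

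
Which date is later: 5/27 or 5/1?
5/27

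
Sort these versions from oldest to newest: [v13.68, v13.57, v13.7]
[v13.7, v13.57, v13.68]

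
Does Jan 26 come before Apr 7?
Yes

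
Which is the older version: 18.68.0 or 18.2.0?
18.2.0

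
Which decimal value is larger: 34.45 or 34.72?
34.72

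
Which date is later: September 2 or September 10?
September 10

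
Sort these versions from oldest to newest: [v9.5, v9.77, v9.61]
[v9.5, v9.61, v9.77]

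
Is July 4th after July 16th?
No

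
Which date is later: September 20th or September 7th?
September 20th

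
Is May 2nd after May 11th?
No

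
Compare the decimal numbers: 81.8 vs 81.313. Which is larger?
81.8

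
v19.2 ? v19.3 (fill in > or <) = <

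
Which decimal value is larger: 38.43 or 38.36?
38.43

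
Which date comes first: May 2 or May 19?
May 2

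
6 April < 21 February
False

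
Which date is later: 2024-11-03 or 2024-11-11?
2024-11-11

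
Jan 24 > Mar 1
False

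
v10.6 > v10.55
False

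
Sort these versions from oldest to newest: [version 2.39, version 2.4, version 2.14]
[version 2.4, version 2.14, version 2.39]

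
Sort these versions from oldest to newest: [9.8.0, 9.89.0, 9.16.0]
[9.8.0, 9.16.0, 9.89.0]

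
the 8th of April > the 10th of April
False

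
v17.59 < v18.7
True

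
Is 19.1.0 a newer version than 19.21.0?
No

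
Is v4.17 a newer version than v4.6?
Yes. Version numbers are compared segment by segment as integers, not as decimals: minor version 17 > 6, so v4.17 > v4.6 (even though the decimal 4.17 < 4.6).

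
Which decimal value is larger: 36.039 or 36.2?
36.2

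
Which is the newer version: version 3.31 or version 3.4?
version 3.31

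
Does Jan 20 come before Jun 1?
Yes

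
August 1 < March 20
False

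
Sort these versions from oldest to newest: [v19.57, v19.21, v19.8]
[v19.8, v19.21, v19.57]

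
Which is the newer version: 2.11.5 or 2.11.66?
2.11.66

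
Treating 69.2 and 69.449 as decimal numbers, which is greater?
69.449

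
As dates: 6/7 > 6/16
False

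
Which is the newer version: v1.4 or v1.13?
v1.13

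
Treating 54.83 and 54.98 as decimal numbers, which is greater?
54.98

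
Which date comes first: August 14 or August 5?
August 5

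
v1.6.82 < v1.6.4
False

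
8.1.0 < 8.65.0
True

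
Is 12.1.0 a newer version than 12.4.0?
No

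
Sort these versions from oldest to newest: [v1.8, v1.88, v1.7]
[v1.7, v1.8, v1.88]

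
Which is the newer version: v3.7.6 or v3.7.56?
v3.7.56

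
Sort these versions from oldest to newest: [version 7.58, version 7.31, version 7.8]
[version 7.8, version 7.31, version 7.58]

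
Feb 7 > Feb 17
False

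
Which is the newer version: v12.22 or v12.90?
v12.90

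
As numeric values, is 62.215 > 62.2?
True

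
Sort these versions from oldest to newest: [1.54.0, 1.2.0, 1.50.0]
[1.2.0, 1.50.0, 1.54.0]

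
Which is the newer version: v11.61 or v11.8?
v11.61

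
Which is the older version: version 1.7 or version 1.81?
version 1.7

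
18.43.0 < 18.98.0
True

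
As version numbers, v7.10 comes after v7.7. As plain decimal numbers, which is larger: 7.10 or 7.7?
7.7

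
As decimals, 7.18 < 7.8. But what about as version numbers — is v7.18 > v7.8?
True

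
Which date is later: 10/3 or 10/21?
10/21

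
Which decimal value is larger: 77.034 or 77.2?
77.2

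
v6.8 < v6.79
True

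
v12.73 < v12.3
False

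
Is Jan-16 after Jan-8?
Yes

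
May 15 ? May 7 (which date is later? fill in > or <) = >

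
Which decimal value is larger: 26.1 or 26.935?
26.935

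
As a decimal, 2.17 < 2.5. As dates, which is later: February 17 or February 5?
February 17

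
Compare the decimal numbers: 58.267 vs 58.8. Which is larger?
58.8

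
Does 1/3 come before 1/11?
Yes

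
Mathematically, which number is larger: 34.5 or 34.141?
34.5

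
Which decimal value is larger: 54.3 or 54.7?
54.7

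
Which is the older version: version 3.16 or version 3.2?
version 3.2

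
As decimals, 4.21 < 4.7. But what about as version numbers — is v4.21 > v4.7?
True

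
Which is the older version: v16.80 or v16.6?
v16.6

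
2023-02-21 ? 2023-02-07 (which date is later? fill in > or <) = >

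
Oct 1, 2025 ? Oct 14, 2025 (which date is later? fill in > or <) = <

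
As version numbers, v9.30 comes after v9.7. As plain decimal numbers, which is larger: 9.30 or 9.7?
9.7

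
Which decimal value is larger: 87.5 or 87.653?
87.653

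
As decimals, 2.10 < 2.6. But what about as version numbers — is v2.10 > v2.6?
True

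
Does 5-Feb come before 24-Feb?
Yes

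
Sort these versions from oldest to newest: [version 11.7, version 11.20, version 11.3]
[version 11.3, version 11.7, version 11.20]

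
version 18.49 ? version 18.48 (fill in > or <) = >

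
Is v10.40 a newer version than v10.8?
Yes. Version numbers are compared segment by segment as integers, not as decimals: minor version 40 > 8, so v10.40 > v10.8 (even though the decimal 10.40 < 10.8).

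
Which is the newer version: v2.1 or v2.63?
v2.63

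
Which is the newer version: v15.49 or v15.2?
v15.49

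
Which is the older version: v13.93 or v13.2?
v13.2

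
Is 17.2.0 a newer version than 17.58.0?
No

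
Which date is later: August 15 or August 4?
August 15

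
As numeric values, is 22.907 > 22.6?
True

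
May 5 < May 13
True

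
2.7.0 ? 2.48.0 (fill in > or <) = <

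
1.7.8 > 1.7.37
False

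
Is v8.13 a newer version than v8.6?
Yes. Version numbers are compared segment by segment as integers, not as decimals: minor version 13 > 6, so v8.13 > v8.6 (even though the decimal 8.13 < 8.6).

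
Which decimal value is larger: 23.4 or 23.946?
23.946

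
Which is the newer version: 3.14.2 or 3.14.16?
3.14.16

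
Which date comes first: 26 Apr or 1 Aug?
26 Apr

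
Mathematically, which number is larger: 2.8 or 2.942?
2.942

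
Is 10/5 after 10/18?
No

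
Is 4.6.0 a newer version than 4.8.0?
No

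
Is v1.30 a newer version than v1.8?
Yes. Version numbers are compared segment by segment as integers, not as decimals: minor version 30 > 8, so v1.30 > v1.8 (even though the decimal 1.30 < 1.8).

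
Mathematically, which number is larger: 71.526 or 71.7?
71.7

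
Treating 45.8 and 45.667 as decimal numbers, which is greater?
45.8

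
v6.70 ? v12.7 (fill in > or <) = <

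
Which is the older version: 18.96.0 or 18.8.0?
18.8.0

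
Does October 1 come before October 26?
Yes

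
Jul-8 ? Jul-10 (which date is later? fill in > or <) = <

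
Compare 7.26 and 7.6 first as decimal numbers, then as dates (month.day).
As decimals: 7.26 < 7.6. As dates: 7/26 is later than 7/6 (day 26 > day 6).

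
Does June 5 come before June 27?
Yes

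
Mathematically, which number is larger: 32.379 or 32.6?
32.6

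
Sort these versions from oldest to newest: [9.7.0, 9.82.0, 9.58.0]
[9.7.0, 9.58.0, 9.82.0]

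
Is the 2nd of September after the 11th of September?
No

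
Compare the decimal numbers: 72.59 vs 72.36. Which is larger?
72.59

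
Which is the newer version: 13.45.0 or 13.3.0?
13.45.0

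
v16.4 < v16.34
True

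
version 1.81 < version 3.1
True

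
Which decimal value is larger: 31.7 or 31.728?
31.728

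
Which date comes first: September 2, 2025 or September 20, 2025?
September 2, 2025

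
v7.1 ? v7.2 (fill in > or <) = <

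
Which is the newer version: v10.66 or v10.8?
v10.66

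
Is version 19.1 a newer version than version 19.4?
No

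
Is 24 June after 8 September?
No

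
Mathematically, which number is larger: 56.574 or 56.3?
56.574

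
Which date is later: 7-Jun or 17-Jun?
17-Jun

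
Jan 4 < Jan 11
True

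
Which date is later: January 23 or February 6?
February 6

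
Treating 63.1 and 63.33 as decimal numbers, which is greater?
63.33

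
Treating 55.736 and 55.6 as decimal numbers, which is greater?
55.736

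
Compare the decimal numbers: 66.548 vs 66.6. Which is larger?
66.6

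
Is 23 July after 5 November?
No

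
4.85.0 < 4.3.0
False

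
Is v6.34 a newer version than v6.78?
No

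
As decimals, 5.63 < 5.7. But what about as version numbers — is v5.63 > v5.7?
True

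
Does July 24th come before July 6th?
No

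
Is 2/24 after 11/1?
No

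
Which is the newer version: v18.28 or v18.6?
v18.28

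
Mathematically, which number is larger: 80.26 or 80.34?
80.34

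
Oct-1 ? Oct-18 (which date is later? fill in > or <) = <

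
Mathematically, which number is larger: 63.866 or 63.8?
63.866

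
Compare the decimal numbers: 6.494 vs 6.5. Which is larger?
6.5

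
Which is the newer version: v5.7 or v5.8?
v5.8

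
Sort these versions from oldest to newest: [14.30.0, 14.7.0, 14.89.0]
[14.7.0, 14.30.0, 14.89.0]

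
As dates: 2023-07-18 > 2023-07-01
True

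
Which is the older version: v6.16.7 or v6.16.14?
v6.16.7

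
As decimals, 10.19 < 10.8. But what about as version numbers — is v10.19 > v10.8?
True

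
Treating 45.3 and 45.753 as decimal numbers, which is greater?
45.753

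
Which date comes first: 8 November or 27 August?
27 August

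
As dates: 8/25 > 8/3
True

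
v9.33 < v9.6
False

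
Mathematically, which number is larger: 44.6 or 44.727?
44.727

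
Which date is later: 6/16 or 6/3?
6/16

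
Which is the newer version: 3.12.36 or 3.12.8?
3.12.36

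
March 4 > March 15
False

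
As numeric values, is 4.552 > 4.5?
True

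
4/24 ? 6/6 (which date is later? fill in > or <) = <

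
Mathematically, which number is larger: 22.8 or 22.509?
22.8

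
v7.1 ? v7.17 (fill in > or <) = <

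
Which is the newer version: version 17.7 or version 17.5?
version 17.7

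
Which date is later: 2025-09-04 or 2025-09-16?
2025-09-16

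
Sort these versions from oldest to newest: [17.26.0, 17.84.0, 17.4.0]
[17.4.0, 17.26.0, 17.84.0]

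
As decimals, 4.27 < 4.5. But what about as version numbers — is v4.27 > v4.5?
True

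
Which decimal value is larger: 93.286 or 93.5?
93.5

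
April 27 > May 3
False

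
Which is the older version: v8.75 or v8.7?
v8.7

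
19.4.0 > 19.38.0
False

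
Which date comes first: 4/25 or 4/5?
4/5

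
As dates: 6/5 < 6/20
True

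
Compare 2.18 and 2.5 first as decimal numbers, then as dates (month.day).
As decimals: 2.18 < 2.5. As dates: 2/18 is later than 2/5 (day 18 > day 5).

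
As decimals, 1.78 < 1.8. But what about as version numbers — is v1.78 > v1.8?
True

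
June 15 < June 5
False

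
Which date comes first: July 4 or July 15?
July 4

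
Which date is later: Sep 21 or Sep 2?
Sep 21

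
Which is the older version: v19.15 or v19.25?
v19.15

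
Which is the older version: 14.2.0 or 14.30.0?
14.2.0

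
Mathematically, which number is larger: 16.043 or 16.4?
16.4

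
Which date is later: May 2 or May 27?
May 27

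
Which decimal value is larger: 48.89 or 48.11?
48.89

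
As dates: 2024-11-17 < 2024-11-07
False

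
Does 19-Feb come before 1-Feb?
No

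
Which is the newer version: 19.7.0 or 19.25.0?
19.25.0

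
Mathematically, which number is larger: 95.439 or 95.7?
95.7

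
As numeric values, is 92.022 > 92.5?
False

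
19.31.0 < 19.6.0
False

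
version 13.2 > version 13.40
False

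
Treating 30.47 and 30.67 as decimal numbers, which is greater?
30.67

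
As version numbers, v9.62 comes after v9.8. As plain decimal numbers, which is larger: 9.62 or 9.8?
9.8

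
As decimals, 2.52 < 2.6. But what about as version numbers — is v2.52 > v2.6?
True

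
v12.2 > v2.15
True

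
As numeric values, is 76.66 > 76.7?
False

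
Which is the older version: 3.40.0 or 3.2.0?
3.2.0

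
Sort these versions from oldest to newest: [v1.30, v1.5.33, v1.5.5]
[v1.5.5, v1.5.33, v1.30]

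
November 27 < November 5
False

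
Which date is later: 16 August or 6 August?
16 August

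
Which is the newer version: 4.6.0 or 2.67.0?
4.6.0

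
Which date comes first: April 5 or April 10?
April 5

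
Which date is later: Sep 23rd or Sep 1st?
Sep 23rd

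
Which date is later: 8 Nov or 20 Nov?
20 Nov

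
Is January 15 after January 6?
Yes. Day 15 comes after day 6 in January — this is a date comparison, not a decimal one (the decimal 1.15 would be smaller than 1.6).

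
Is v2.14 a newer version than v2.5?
Yes. Version numbers are compared segment by segment as integers, not as decimals: minor version 14 > 5, so v2.14 > v2.5 (even though the decimal 2.14 < 2.5).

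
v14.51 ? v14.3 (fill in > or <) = >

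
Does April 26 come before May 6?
Yes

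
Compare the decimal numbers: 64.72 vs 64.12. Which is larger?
64.72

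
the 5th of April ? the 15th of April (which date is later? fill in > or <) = <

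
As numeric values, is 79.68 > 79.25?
True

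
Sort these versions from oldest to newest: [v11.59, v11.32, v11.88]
[v11.32, v11.59, v11.88]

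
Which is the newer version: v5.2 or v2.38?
v5.2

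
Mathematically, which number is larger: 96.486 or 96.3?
96.486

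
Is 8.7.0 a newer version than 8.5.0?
Yes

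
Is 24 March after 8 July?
No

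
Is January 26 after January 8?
Yes. Day 26 comes after day 8 in January — this is a date comparison, not a decimal one (the decimal 1.26 would be smaller than 1.8).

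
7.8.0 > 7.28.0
False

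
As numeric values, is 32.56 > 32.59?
False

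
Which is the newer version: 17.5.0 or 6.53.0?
17.5.0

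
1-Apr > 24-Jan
True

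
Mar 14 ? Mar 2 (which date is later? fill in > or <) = >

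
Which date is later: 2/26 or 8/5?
8/5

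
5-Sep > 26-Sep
False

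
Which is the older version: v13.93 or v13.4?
v13.4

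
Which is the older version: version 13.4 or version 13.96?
version 13.4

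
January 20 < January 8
False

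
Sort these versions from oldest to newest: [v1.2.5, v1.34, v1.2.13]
[v1.2.5, v1.2.13, v1.34]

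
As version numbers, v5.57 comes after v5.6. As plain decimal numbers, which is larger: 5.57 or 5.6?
5.6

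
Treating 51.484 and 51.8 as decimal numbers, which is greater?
51.8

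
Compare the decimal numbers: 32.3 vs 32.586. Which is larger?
32.586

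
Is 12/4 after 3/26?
Yes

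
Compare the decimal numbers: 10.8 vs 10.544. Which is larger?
10.8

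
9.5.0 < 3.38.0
False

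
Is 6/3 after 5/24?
Yes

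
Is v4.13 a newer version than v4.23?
No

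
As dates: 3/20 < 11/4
True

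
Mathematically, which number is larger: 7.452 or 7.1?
7.452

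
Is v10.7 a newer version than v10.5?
Yes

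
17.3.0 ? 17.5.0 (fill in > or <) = <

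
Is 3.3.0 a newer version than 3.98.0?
No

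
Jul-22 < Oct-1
True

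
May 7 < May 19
True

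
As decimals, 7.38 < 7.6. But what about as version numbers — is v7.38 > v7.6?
True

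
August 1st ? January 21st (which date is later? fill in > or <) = >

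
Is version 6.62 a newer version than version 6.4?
Yes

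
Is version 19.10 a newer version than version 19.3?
Yes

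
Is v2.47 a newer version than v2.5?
Yes. Version numbers are compared segment by segment as integers, not as decimals: minor version 47 > 5, so v2.47 > v2.5 (even though the decimal 2.47 < 2.5).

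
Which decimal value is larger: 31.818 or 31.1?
31.818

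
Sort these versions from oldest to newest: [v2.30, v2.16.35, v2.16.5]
[v2.16.5, v2.16.35, v2.30]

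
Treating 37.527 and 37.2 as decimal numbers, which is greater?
37.527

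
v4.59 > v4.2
True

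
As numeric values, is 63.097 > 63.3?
False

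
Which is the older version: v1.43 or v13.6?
v1.43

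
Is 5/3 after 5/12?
No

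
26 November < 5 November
False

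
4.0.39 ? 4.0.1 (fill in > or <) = >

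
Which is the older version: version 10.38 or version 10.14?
version 10.14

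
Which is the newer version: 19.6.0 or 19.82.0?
19.82.0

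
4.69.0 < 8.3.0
True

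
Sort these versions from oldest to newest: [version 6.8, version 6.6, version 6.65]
[version 6.6, version 6.8, version 6.65]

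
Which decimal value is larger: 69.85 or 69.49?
69.85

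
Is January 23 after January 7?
Yes. Day 23 comes after day 7 in January — this is a date comparison, not a decimal one (the decimal 1.23 would be smaller than 1.7).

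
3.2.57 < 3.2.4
False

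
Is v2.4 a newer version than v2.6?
No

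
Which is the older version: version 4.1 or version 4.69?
version 4.1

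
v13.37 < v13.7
False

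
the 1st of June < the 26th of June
True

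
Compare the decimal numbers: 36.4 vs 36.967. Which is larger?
36.967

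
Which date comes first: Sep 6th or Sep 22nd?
Sep 6th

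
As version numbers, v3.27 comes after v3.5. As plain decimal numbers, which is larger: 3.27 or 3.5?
3.5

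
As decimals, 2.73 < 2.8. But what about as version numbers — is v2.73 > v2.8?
True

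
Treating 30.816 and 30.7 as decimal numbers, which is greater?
30.816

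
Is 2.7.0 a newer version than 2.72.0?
No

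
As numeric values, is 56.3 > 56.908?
False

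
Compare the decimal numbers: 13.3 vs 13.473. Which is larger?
13.473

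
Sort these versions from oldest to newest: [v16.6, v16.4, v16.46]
[v16.4, v16.6, v16.46]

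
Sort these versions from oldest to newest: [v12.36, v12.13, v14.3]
[v12.13, v12.36, v14.3]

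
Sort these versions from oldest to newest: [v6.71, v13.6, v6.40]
[v6.40, v6.71, v13.6]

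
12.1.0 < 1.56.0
False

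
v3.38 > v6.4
False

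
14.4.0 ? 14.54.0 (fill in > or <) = <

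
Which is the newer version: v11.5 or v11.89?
v11.89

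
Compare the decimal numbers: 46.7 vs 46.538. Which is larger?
46.7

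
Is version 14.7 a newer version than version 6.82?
Yes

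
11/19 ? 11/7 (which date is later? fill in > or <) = >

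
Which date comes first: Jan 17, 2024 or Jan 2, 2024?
Jan 2, 2024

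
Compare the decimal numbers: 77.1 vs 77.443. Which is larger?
77.443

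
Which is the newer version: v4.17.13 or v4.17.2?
v4.17.13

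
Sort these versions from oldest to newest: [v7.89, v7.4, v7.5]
[v7.4, v7.5, v7.89]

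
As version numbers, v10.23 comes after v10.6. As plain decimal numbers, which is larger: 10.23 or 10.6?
10.6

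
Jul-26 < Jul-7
False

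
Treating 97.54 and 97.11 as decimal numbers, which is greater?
97.54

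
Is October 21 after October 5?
Yes. Day 21 comes after day 5 in October — this is a date comparison, not a decimal one (the decimal 10.21 would be smaller than 10.5).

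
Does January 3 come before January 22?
Yes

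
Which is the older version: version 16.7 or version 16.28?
version 16.7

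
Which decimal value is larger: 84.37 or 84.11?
84.37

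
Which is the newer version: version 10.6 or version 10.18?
version 10.18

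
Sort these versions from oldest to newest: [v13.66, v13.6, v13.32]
[v13.6, v13.32, v13.66]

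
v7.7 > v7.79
False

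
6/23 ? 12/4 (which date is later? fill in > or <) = <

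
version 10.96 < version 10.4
False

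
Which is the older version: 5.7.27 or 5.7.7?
5.7.7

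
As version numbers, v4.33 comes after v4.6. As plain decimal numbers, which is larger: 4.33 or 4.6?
4.6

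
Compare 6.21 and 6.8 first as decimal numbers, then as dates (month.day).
As decimals: 6.21 < 6.8. As dates: 6/21 is later than 6/8 (day 21 > day 8).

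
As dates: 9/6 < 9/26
True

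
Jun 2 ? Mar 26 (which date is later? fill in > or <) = >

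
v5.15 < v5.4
False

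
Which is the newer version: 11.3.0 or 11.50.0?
11.50.0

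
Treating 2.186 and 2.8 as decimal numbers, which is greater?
2.8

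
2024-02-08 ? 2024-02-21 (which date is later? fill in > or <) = <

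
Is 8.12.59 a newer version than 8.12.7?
Yes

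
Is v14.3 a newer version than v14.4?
No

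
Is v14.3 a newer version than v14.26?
No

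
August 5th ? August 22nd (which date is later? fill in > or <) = <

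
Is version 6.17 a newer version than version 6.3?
Yes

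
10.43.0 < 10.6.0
False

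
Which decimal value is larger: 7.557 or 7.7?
7.7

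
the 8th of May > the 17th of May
False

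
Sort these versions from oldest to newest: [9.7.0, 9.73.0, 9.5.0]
[9.5.0, 9.7.0, 9.73.0]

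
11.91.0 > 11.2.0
True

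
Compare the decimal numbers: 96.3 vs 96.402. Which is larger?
96.402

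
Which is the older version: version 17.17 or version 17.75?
version 17.17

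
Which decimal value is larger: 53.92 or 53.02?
53.92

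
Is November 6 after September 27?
Yes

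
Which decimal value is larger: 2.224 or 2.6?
2.6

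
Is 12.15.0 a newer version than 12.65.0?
No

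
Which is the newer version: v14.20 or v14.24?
v14.24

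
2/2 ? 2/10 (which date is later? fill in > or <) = <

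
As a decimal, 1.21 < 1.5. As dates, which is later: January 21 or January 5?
January 21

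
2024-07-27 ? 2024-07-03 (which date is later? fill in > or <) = >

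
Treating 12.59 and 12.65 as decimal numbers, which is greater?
12.65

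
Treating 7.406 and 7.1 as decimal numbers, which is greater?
7.406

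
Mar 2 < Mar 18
True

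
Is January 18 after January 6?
Yes. Day 18 comes after day 6 in January — this is a date comparison, not a decimal one (the decimal 1.18 would be smaller than 1.6).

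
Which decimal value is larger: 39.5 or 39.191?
39.5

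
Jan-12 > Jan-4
True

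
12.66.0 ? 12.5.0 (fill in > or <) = >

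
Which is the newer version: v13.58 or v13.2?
v13.58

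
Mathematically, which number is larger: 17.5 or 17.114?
17.5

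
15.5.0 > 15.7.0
False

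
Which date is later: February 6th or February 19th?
February 19th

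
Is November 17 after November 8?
Yes. Day 17 comes after day 8 in November — this is a date comparison, not a decimal one (the decimal 11.17 would be smaller than 11.8).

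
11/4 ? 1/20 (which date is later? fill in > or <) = >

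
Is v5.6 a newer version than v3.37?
Yes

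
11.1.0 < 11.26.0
True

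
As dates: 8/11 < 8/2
False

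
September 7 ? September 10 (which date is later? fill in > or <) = <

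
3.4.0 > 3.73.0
False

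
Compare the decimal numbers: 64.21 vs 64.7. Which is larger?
64.7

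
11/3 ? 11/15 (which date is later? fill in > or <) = <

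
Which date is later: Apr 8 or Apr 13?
Apr 13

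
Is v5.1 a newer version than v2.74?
Yes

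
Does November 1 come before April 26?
No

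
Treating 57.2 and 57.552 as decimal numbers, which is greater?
57.552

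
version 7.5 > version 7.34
False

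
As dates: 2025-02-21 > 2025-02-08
True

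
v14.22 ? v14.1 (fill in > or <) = >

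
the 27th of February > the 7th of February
True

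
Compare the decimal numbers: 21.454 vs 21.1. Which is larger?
21.454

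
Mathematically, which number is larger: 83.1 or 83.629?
83.629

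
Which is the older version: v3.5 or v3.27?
v3.5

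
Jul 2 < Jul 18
True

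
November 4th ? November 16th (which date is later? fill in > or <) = <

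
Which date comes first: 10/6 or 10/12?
10/6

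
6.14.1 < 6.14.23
True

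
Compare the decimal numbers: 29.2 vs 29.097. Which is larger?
29.2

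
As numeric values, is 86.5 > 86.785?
False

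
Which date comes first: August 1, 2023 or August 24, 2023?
August 1, 2023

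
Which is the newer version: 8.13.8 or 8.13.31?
8.13.31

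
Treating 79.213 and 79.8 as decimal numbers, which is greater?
79.8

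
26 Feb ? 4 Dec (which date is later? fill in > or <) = <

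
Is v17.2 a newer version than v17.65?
No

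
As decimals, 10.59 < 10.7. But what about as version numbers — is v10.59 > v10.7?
True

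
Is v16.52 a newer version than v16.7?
Yes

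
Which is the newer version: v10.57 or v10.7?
v10.57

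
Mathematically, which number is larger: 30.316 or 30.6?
30.6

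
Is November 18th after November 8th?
Yes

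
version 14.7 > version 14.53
False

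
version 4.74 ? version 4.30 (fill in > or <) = >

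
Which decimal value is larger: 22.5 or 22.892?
22.892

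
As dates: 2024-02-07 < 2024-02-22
True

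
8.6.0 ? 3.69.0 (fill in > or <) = >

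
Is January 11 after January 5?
Yes. Day 11 comes after day 5 in January — this is a date comparison, not a decimal one (the decimal 1.11 would be smaller than 1.5).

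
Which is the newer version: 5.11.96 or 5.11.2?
5.11.96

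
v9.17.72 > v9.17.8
True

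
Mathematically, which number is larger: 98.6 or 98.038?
98.6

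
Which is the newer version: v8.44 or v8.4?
v8.44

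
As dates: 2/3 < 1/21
False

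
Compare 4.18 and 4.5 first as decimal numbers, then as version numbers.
As decimals: 4.18 < 4.5. As versions: v4.18 > v4.5 (minor version 18 > 5).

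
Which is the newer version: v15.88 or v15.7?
v15.88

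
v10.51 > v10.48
True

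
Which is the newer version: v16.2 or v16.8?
v16.8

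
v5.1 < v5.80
True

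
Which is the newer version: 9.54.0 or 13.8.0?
13.8.0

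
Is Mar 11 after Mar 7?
Yes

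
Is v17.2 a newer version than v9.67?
Yes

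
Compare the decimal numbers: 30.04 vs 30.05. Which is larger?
30.05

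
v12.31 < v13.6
True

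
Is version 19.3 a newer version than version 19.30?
No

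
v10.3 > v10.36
False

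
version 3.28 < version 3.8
False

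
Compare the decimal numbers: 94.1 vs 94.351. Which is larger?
94.351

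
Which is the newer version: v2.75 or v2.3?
v2.75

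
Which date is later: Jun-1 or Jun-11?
Jun-11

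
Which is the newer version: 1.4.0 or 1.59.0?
1.59.0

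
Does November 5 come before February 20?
No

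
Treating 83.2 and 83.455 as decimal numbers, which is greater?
83.455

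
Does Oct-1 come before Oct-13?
Yes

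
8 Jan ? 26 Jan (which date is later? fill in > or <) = <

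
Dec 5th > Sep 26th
True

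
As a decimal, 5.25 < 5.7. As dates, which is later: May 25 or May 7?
May 25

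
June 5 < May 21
False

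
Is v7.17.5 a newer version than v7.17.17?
No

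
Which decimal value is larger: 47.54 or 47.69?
47.69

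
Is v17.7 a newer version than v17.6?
Yes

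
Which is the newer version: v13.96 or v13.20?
v13.96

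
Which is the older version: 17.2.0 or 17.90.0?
17.2.0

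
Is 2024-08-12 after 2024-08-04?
Yes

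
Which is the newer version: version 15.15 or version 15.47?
version 15.47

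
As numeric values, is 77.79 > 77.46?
True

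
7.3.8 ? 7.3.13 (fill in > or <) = <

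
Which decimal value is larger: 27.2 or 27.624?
27.624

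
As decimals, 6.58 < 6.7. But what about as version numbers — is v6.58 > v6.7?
True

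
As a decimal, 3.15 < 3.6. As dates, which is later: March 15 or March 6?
March 15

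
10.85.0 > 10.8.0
True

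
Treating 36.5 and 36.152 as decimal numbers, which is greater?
36.5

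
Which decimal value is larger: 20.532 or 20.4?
20.532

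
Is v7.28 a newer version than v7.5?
Yes. Version numbers are compared segment by segment as integers, not as decimals: minor version 28 > 5, so v7.28 > v7.5 (even though the decimal 7.28 < 7.5).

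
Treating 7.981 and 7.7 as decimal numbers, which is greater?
7.981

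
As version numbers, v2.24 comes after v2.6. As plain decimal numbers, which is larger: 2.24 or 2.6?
2.6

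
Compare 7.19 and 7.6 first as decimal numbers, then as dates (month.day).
As decimals: 7.19 < 7.6. As dates: 7/19 is later than 7/6 (day 19 > day 6).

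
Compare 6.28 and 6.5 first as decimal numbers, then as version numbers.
As decimals: 6.28 < 6.5. As versions: v6.28 > v6.5 (minor version 28 > 5).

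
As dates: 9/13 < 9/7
False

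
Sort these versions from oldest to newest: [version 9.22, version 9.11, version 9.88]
[version 9.11, version 9.22, version 9.88]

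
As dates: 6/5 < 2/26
False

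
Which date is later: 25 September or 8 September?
25 September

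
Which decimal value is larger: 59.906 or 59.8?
59.906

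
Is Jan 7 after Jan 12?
No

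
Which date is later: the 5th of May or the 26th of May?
the 26th of May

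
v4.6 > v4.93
False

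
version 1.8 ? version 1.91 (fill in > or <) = <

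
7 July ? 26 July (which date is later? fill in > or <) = <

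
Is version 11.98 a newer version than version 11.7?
Yes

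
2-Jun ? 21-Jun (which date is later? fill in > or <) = <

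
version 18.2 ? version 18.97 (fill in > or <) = <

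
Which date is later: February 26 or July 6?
July 6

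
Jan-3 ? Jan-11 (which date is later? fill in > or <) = <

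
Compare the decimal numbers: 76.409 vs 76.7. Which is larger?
76.7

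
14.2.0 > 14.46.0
False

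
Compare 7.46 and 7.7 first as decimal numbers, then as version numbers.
As decimals: 7.46 < 7.7. As versions: v7.46 > v7.7 (minor version 46 > 7).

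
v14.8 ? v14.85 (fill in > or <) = <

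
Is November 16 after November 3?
Yes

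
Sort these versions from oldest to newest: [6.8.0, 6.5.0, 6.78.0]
[6.5.0, 6.8.0, 6.78.0]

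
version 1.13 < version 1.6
False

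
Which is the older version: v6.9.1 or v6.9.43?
v6.9.1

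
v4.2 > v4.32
False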